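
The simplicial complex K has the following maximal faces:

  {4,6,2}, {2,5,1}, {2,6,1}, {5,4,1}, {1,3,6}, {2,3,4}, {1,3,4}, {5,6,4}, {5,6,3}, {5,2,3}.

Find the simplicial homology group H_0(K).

H_0 = Z.

Order the vertices as 1 < 2 < 3 < 4 < 5 < 6. Listing each simplex with vertices in this order, K has dimension 2 with simplices:

  0-simplices (6): [1], [2], [3], [4], [5], [6]
  1-simplices (15): [1,2], [1,3], [1,4], [1,5], [1,6], [2,3], [2,4], [2,5], [2,6], [3,4], [3,5], [3,6], [4,5], [4,6], [5,6]
  2-simplices (10): [1,2,5], [1,2,6], [1,3,4], [1,3,6], [1,4,5], [2,3,4], [2,3,5], [2,4,6], [3,5,6], [4,5,6]

Hence C_0 ≅ Z^6, C_1 ≅ Z^15, C_2 ≅ Z^10.

Boundary ∂_1: C_1 → C_0 is given by ∂[p,q] = [q] − [p].
This gives a 6×15 integer matrix of rank 5; reducing to Smith normal form yields diagonal entries (1,1,1,1,1).

Boundary ∂_2: C_2 → C_1 acts by ∂[p,q,r] = [q,r] − [p,r] + [p,q]. For instance
  ∂[1,3,6] = [3,6] − [1,6] + [1,3],
  ∂[2,4,6] = [4,6] − [2,6] + [2,4].
The resulting 15×10 matrix has rank 10, and its Smith normal form has invariant factors (1,1,1,1,1,1,1,1,1,2).

Reading off H_k = ker ∂_k / im ∂_{k+1}:

  H_0: rank C_0 − rank ∂_1 = 6 − 5 = 1, and the invariant factors of ∂_1 are all 1, so H_0 = Z.

(K is a triangulation of the real projective plane RP^2.)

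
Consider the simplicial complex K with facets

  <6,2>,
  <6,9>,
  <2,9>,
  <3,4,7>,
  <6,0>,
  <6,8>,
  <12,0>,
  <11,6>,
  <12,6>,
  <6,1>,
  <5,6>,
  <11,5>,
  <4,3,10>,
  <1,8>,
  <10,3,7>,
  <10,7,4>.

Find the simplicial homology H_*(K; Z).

H_0 = Z^2,  H_1 = Z^4,  H_2 = Z.

Take the total order 0 < 1 < 2 < 3 < 4 < 5 < 6 < 7 < 8 < 9 < 10 < 11 < 12 on the vertex set. Then K (dimension 2) consists of the simplices:

  0-simplices (13): [0], [1], [2], [3], [4], [5], [6], [7], [8], [9], [10], [11], [12]
  1-simplices (18): [0,6], [0,12], [1,6], [1,8], [2,6], [2,9], [3,4], [3,7], [3,10], [4,7], [4,10], [5,6], [5,11], [6,8], [6,9], [6,11], [6,12], [7,10]
  2-simplices (4): [3,4,7], [3,4,10], [3,7,10], [4,7,10]

Hence C_0 ≅ Z^13, C_1 ≅ Z^18, C_2 ≅ Z^4.

The boundary map ∂_1: C_1 → C_0 sends each edge [p,q] (with p < q) to q − p. For instance
  ∂[4,7] = [7] − [4].
As a 13×18 matrix over Z this has rank 11, with invariant factors (1,1,1,1,1,1,1,1,1,1,1).

The boundary map ∂_2: C_2 → C_1 maps a triangle to the signed sum of its edges. For instance
  ∂[3,4,10] = [4,10] − [3,10] + [3,4],
  ∂[3,4,7] = [4,7] − [3,7] + [3,4].
The resulting 18×4 matrix has rank 3, and its Smith normal form has invariant factors (1,1,1).

Computing H_k = (kernel of ∂_k) / (image of ∂_{k+1}):

  H_0: rank C_0 − rank ∂_1 = 13 − 11 = 2, and the invariant factors of ∂_1 are all 1, so H_0 = Z^2.
  H_1: rank ker ∂_1 − rank ∂_2 = (18 − 11) − 3 = 4, and the invariant factors of ∂_2 are all 1, so H_1 = Z^4.
  H_2: rank ker ∂_2 − rank ∂_3 = (4 − 3) − 0 = 1, and there is no ∂_3, so H_2 = Z.

As a check, the Euler characteristic is 13 − 18 + 4 = -1, which agrees with 2 − 4 + 1 = -1.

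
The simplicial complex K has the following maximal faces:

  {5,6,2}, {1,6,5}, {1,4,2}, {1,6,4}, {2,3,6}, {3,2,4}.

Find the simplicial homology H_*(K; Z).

H_0 = Z,  H_1 = Z,  H_2 = 0.

K has 6 vertices, 12 edges, 6 triangles.
rank ∂_0 = 0, rank ∂_1 = 5 ⇒ b_0 = 6 − 0 − 5 = 1; all invariant factors of ∂_1 are 1 so no torsion. So H_0 = Z.
rank ∂_1 = 5, rank ∂_2 = 6 ⇒ b_1 = 12 − 5 − 6 = 1; all invariant factors of ∂_2 are 1 so no torsion. So H_1 = Z.
rank ∂_2 = 6, rank ∂_3 = 0 ⇒ b_2 = 6 − 6 − 0 = 0. So H_2 = 0.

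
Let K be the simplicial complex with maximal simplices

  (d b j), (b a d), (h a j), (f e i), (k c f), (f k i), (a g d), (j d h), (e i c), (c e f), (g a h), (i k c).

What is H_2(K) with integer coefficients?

H_2 ≅ Z.

Take the total order a < b < c < d < e < f < g < h < i < j < k on the vertex set. Then K (dimension 2) consists of the simplices:

  0-simplices (11): a, b, c, d, e, f, g, h, i, j, k
  1-simplices (21): ab, ad, ag, ah, aj, bd, bj, ce, cf, ci, ck, dg, dh, dj, ef, ei, fi, fk, gh, hj, ik
  2-simplices (12): abd, adg, agh, ahj, bdj, cef, cei, cfk, cik, dhj, efi, fik

giving chain groups C_0 ≅ Z^11, C_1 ≅ Z^21, C_2 ≅ Z^12.

∂_1: C_1 → C_0 is given by ∂[p,q] = [q] − [p].
This gives a 11×21 integer matrix of rank 9; reducing to Smith normal form yields diagonal entries (1,1,1,1,1,1,1,1,1).

Boundary ∂_2: C_2 → C_1 acts by ∂[p,q,r] = [q,r] − [p,r] + [p,q]. For instance
  ∂cfk = fk − ck + cf,
  ∂bdj = dj − bj + bd.
The 21×12 boundary matrix has rank 11 and Smith normal form diag(1,1,1,1,1,1,1,1,1,1,1).

From H_k ≅ ker(∂_k) / im(∂_{k+1}) we obtain:

  H_2: rank ker ∂_2 − rank ∂_3 = (12 − 11) − 0 = 1, and there is no ∂_3, so H_2 = Z.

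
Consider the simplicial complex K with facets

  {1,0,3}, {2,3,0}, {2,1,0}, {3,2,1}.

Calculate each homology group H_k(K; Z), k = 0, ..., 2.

We work with the vertex ordering 0 < 1 < 2 < 3. The simplices of K, each written with vertices in increasing order, are:

  0-simplices (4): [0], [1], [2], [3]
  1-simplices (6): [0,1], [0,2], [0,3], [1,2], [1,3], [2,3]
  2-simplices (4): [0,1,2], [0,1,3], [0,2,3], [1,2,3]

so the chain groups are C_0 ≅ Z^4, C_1 ≅ Z^6, C_2 ≅ Z^4.

Boundary ∂_1: C_1 → C_0 is given by ∂[p,q] = [q] − [p]. For instance
  ∂[0,3] = [3] − [0].
This gives a 4×6 integer matrix of rank 3; reducing to Smith normal form yields diagonal entries (1,1,1).

∂_2: C_2 → C_1 sends each 2-simplex [p,q,r] to [q,r] − [p,r] + [p,q]. For instance
  ∂[0,2,3] = [2,3] − [0,3] + [0,2],
  ∂[0,1,2] = [1,2] − [0,2] + [0,1].
This gives a 6×4 integer matrix of rank 3; reducing to Smith normal form yields diagonal entries (1,1,1).

Reading off H_k = ker ∂_k / im ∂_{k+1}:

  H_0: rank C_0 − rank ∂_1 = 4 − 3 = 1, and the invariant factors of ∂_1 are all 1, so H_0 = Z.
  H_1: rank ker ∂_1 − rank ∂_2 = (6 − 3) − 3 = 0, and the invariant factors of ∂_2 are all 1, so H_1 = 0.
  H_2: rank ker ∂_2 − rank ∂_3 = (4 − 3) − 0 = 1, and there is no ∂_3, so H_2 = Z.

(K is a triangulation of the 2-sphere S^2.)

H_0 ≅ Z,  H_1 = 0,  H_2 ≅ Z.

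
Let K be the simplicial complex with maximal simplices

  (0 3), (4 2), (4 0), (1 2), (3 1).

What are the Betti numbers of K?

K has 5 vertices, 5 edges.
rank ∂_0 = 0, rank ∂_1 = 4 ⇒ b_0 = 5 − 0 − 4 = 1; all invariant factors of ∂_1 are 1 so no torsion. So H_0 ≅ Z.
rank ∂_1 = 4, rank ∂_2 = 0 ⇒ b_1 = 5 − 4 − 0 = 1. So H_1 ≅ Z.

b_0 = 1, b_1 = 1.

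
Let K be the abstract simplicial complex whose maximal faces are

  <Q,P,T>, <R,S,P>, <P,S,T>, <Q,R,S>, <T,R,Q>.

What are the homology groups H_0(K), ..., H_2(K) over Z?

Order the vertices as P < Q < R < S < T. Listing each simplex with vertices in this order, K has dimension 2 with simplices:

  0-simplices (5): P, Q, R, S, T
  1-simplices (10): PQ, PR, PS, PT, QR, QS, QT, RS, RT, ST
  2-simplices (5): PQT, PRS, PST, QRS, QRT

so the chain groups are C_0 ≅ Z^5, C_1 ≅ Z^10, C_2 ≅ Z^5.

Boundary ∂_1: C_1 → C_0 sends each edge [p,q] (with p < q) to q − p.
This gives a 5×10 integer matrix of rank 4; reducing to Smith normal form yields diagonal entries (1,1,1,1).

The boundary map ∂_2: C_2 → C_1 sends each 2-simplex [p,q,r] to [q,r] − [p,r] + [p,q]. For instance
  ∂PST = ST − PT + PS,
  ∂PQT = QT − PT + PQ.
The 10×5 boundary matrix has rank 5 and Smith normal form diag(1,1,1,1,1).

Computing H_k = (kernel of ∂_k) / (image of ∂_{k+1}):

  H_0: rank C_0 − rank ∂_1 = 5 − 4 = 1, and the invariant factors of ∂_1 are all 1, so H_0 = Z.
  H_1: rank ker ∂_1 − rank ∂_2 = (10 − 4) − 5 = 1, and the invariant factors of ∂_2 are all 1, so H_1 = Z.
  H_2: rank ker ∂_2 − rank ∂_3 = (5 − 5) − 0 = 0, and there is no ∂_3, so H_2 = 0.

As a check, the Euler characteristic is 5 − 10 + 5 = 0, which agrees with 1 − 1 + 0 = 0.
(K is a triangulation of the Möbius band.)

H_0 ≅ Z,  H_1 ≅ Z,  H_2 = 0.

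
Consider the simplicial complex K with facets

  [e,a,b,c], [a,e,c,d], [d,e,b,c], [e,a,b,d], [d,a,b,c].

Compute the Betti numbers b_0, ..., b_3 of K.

K has 5 vertices, 10 edges, 10 triangles, 5 3-simplices.
rank ∂_0 = 0, rank ∂_1 = 4 ⇒ b_0 = 5 − 0 − 4 = 1; all invariant factors of ∂_1 are 1 so no torsion. So H_0 = Z.
rank ∂_1 = 4, rank ∂_2 = 6 ⇒ b_1 = 10 − 4 − 6 = 0; all invariant factors of ∂_2 are 1 so no torsion. So H_1 = 0.
rank ∂_2 = 6, rank ∂_3 = 4 ⇒ b_2 = 10 − 6 − 4 = 0; all invariant factors of ∂_3 are 1 so no torsion. So H_2 = 0.
rank ∂_3 = 4, rank ∂_4 = 0 ⇒ b_3 = 5 − 4 − 0 = 1. So H_3 = Z.

b_0 = 1, b_1 = 0, b_2 = 0, b_3 = 1.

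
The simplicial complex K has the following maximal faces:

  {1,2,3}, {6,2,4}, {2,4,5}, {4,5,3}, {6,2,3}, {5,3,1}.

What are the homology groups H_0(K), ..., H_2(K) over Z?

H_0 ≅ Z,  H_1 ≅ Z,  H_2 = 0.

We work with the vertex ordering 1 < 2 < 3 < 4 < 5 < 6. The simplices of K, each written with vertices in increasing order, are:

  0-simplices (6): [1], [2], [3], [4], [5], [6]
  1-simplices (12): [1,2], [1,3], [1,5], [2,3], [2,4], [2,5], [2,6], [3,4], [3,5], [3,6], [4,5], [4,6]
  2-simplices (6): [1,2,3], [1,3,5], [2,3,6], [2,4,5], [2,4,6], [3,4,5]

Hence C_0 ≅ Z^6, C_1 ≅ Z^12, C_2 ≅ Z^6.

The boundary map ∂_1: C_1 → C_0 maps an edge to its endpoints' difference, ∂[p,q] = q − p.
As a 6×12 matrix over Z this has rank 5, with invariant factors (1,1,1,1,1).

The boundary map ∂_2: C_2 → C_1 acts by ∂[p,q,r] = [q,r] − [p,r] + [p,q]. For instance
  ∂[2,4,5] = [4,5] − [2,5] + [2,4],
  ∂[2,3,6] = [3,6] − [2,6] + [2,3].
The 12×6 boundary matrix has rank 6 and Smith normal form diag(1,1,1,1,1,1).

Computing H_k = (kernel of ∂_k) / (image of ∂_{k+1}):

  H_0: rank C_0 − rank ∂_1 = 6 − 5 = 1, and the invariant factors of ∂_1 are all 1, so H_0 ≅ Z.
  H_1: rank ker ∂_1 − rank ∂_2 = (12 − 5) − 6 = 1, and the invariant factors of ∂_2 are all 1, so H_1 ≅ Z.
  H_2: rank ker ∂_2 − rank ∂_3 = (6 − 6) − 0 = 0, and there is no ∂_3, so H_2 ≅ 0.

As a check, the Euler characteristic is 6 − 12 + 6 = 0, which agrees with 1 − 1 + 0 = 0.
(K is a triangulation of the cylinder S^1 x I.)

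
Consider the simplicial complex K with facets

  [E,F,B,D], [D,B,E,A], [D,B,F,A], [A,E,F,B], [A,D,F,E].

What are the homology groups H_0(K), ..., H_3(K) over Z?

Take the total order A < B < D < E < F on the vertex set. Then K (dimension 3) consists of the simplices:

  0-simplices (5): A, B, D, E, F
  1-simplices (10): AB, AD, AE, AF, BD, BE, BF, DE, DF, EF
  2-simplices (10): ABD, ABE, ABF, ADE, ADF, AEF, BDE, BDF, BEF, DEF
  3-simplices (5): ABDE, ABDF, ABEF, ADEF, BDEF

so the chain groups are C_0 ≅ Z^5, C_1 ≅ Z^10, C_2 ≅ Z^10, C_3 ≅ Z^5.

Boundary ∂_1: C_1 → C_0 sends each edge [p,q] (with p < q) to q − p. For instance
  ∂AE = E − A.
This gives a 5×10 integer matrix of rank 4; reducing to Smith normal form yields diagonal entries (1,1,1,1).

Boundary ∂_2: C_2 → C_1 sends each 2-simplex [p,q,r] to [q,r] − [p,r] + [p,q]. For instance
  ∂DEF = EF − DF + DE,
  ∂AEF = EF − AF + AE.
This gives a 10×10 integer matrix of rank 6; reducing to Smith normal form yields diagonal entries (1,1,1,1,1,1).

∂_3: C_3 → C_2 sends each 3-simplex σ to the alternating sum Σ_i (−1)^i (σ with its i-th vertex removed). For instance
  ∂ABEF = BEF − AEF + ABF − ABE,
  ∂ABDF = BDF − ADF + ABF − ABD.
As a 10×5 matrix over Z this has rank 4, with invariant factors (1,1,1,1).

Computing H_k = (kernel of ∂_k) / (image of ∂_{k+1}):

  H_0: rank C_0 − rank ∂_1 = 5 − 4 = 1, and the invariant factors of ∂_1 are all 1, so H_0 ≅ Z.
  H_1: rank ker ∂_1 − rank ∂_2 = (10 − 4) − 6 = 0, and the invariant factors of ∂_2 are all 1, so H_1 ≅ 0.
  H_2: rank ker ∂_2 − rank ∂_3 = (10 − 6) − 4 = 0, and the invariant factors of ∂_3 are all 1, so H_2 ≅ 0.
  H_3: rank ker ∂_3 − rank ∂_4 = (5 − 4) − 0 = 1, and there is no ∂_4, so H_3 ≅ Z.

H_0 ≅ Z,  H_1 = 0,  H_2 = 0,  H_3 ≅ Z.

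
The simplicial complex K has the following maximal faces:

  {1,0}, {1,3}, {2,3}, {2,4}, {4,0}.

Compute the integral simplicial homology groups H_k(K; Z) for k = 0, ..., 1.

K has 5 vertices, 5 edges.
rank ∂_0 = 0, rank ∂_1 = 4 ⇒ b_0 = 5 − 0 − 4 = 1; all invariant factors of ∂_1 are 1 so no torsion. So H_0 ≅ Z.
rank ∂_1 = 4, rank ∂_2 = 0 ⇒ b_1 = 5 − 4 − 0 = 1. So H_1 ≅ Z.

H_0 = Z,  H_1 = Z.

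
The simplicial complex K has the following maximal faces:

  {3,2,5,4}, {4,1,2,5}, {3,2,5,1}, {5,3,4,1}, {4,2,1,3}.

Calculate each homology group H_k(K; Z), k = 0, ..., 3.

Take the total order 1 < 2 < 3 < 4 < 5 on the vertex set. Then K (dimension 3) consists of the simplices:

  0-simplices (5): [1], [2], [3], [4], [5]
  1-simplices (10): [1,2], [1,3], [1,4], [1,5], [2,3], [2,4], [2,5], [3,4], [3,5], [4,5]
  2-simplices (10): [1,2,3], [1,2,4], [1,2,5], [1,3,4], [1,3,5], [1,4,5], [2,3,4], [2,3,5], [2,4,5], [3,4,5]
  3-simplices (5): [1,2,3,4], [1,2,3,5], [1,2,4,5], [1,3,4,5], [2,3,4,5]

Hence C_0 ≅ Z^5, C_1 ≅ Z^10, C_2 ≅ Z^10, C_3 ≅ Z^5.

∂_1: C_1 → C_0 sends each edge [p,q] (with p < q) to q − p. For instance
  ∂[1,5] = [5] − [1].
The resulting 5×10 matrix has rank 4, and its Smith normal form has invariant factors (1,1,1,1).

Boundary ∂_2: C_2 → C_1 acts by ∂[p,q,r] = [q,r] − [p,r] + [p,q]. For instance
  ∂[1,2,4] = [2,4] − [1,4] + [1,2],
  ∂[1,3,4] = [3,4] − [1,4] + [1,3].
This gives a 10×10 integer matrix of rank 6; reducing to Smith normal form yields diagonal entries (1,1,1,1,1,1).

The boundary map ∂_3: C_3 → C_2 sends each 3-simplex σ to the alternating sum Σ_i (−1)^i (σ with its i-th vertex removed). For instance
  ∂[2,3,4,5] = [3,4,5] − [2,4,5] + [2,3,5] − [2,3,4],
  ∂[1,2,3,5] = [2,3,5] − [1,3,5] + [1,2,5] − [1,2,3].
The resulting 10×5 matrix has rank 4, and its Smith normal form has invariant factors (1,1,1,1).

Reading off H_k = ker ∂_k / im ∂_{k+1}:

  H_0: rank C_0 − rank ∂_1 = 5 − 4 = 1, and the invariant factors of ∂_1 are all 1, so H_0 = Z.
  H_1: rank ker ∂_1 − rank ∂_2 = (10 − 4) − 6 = 0, and the invariant factors of ∂_2 are all 1, so H_1 = 0.
  H_2: rank ker ∂_2 − rank ∂_3 = (10 − 6) − 4 = 0, and the invariant factors of ∂_3 are all 1, so H_2 = 0.
  H_3: rank ker ∂_3 − rank ∂_4 = (5 − 4) − 0 = 1, and there is no ∂_4, so H_3 = Z.

(K is a triangulation of the 3-sphere S^3.)

H_0 ≅ Z,  H_1 = 0,  H_2 = 0,  H_3 ≅ Z.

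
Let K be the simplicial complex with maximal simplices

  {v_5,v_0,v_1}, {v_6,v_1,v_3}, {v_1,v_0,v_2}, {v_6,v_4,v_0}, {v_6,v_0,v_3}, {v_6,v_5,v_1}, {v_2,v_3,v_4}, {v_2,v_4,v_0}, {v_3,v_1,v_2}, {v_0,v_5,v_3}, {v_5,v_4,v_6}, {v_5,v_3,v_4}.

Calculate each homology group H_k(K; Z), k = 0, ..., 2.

Order the vertices as v_0 < v_1 < v_2 < v_3 < v_4 < v_5 < v_6. Listing each simplex with vertices in this order, K has dimension 2 with simplices:

  0-simplices (7): [v_0], [v_1], [v_2], [v_3], [v_4], [v_5], [v_6]
  1-simplices (18): (18 of them)
  2-simplices (12): (12 of them)

giving chain groups C_0 ≅ Z^7, C_1 ≅ Z^18, C_2 ≅ Z^12.

Boundary ∂_1: C_1 → C_0 sends each edge [p,q] (with p < q) to q − p.
This gives a 7×18 integer matrix of rank 6; reducing to Smith normal form yields diagonal entries (1,1,1,1,1,1).

∂_2: C_2 → C_1 sends each 2-simplex [p,q,r] to [q,r] − [p,r] + [p,q]. For instance
  ∂[v_2,v_3,v_4] = [v_3,v_4] − [v_2,v_4] + [v_2,v_3],
  ∂[v_1,v_3,v_6] = [v_3,v_6] − [v_1,v_6] + [v_1,v_3].
As a 18×12 matrix over Z this has rank 12, with invariant factors (1,1,1,1,1,1,1,1,1,1,1,2).

Now H_k = ker ∂_k / im ∂_{k+1}, so:

  H_0: rank C_0 − rank ∂_1 = 7 − 6 = 1, and the invariant factors of ∂_1 are all 1, so H_0 = Z.
  H_1: rank ker ∂_1 − rank ∂_2 = (18 − 6) − 12 = 0, and ∂_2 has invariant factor 2 > 1, so H_1 = Z/2.
  H_2: rank ker ∂_2 − rank ∂_3 = (12 − 12) − 0 = 0, and there is no ∂_3, so H_2 = 0.

(K is a triangulation of the real projective plane RP^2.)

H_0 ≅ Z,  H_1 ≅ Z/2,  H_2 = 0.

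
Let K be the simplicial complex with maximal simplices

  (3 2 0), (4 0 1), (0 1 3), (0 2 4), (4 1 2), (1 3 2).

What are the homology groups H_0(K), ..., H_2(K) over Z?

H_0 ≅ Z,  H_1 = 0,  H_2 ≅ Z.

Fix the vertex order 0 < 1 < 2 < 3 < 4 and write every simplex with vertices in increasing order. Then dim K = 2 and the simplices of K are:

  0-simplices (5): [0], [1], [2], [3], [4]
  1-simplices (9): [0,1], [0,2], [0,3], [0,4], [1,2], [1,3], [1,4], [2,3], [2,4]
  2-simplices (6): [0,1,3], [0,1,4], [0,2,3], [0,2,4], [1,2,3], [1,2,4]

Hence C_0 ≅ Z^5, C_1 ≅ Z^9, C_2 ≅ Z^6.

The boundary map ∂_1: C_1 → C_0 maps an edge to its endpoints' difference, ∂[p,q] = q − p. For instance
  ∂[1,2] = [2] − [1].
This gives a 5×9 integer matrix of rank 4; reducing to Smith normal form yields diagonal entries (1,1,1,1).

∂_2: C_2 → C_1 maps a triangle to the signed sum of its edges. For instance
  ∂[0,1,4] = [1,4] − [0,4] + [0,1],
  ∂[0,1,3] = [1,3] − [0,3] + [0,1].
This gives a 9×6 integer matrix of rank 5; reducing to Smith normal form yields diagonal entries (1,1,1,1,1).

From H_k ≅ ker(∂_k) / im(∂_{k+1}) we obtain:

  H_0: rank C_0 − rank ∂_1 = 5 − 4 = 1, and the invariant factors of ∂_1 are all 1, so H_0 = Z.
  H_1: rank ker ∂_1 − rank ∂_2 = (9 − 4) − 5 = 0, and the invariant factors of ∂_2 are all 1, so H_1 = 0.
  H_2: rank ker ∂_2 − rank ∂_3 = (6 − 5) − 0 = 1, and there is no ∂_3, so H_2 = Z.

(K is a triangulation of the 2-sphere S^2.)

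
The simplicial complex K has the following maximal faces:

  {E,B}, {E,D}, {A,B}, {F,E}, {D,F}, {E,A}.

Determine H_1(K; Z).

Fix the vertex order A < B < D < E < F and write every simplex with vertices in increasing order. Then dim K = 1 and the simplices of K are:

  0-simplices (5): A, B, D, E, F
  1-simplices (6): AB, AE, BE, DE, DF, EF

giving chain groups C_0 ≅ Z^5, C_1 ≅ Z^6.

Boundary ∂_1: C_1 → C_0 maps an edge to its endpoints' difference, ∂[p,q] = q − p. For instance
  ∂DE = E − D.
As a 5×6 matrix over Z this has rank 4, with invariant factors (1,1,1,1).

Now H_k = ker ∂_k / im ∂_{k+1}, so:

  H_1: rank ker ∂_1 − rank ∂_2 = (6 − 4) − 0 = 2, and there is no ∂_2, so H_1 = Z^2.

(K is a triangulation of a wedge of 2 circles.)

H_1 = Z^2.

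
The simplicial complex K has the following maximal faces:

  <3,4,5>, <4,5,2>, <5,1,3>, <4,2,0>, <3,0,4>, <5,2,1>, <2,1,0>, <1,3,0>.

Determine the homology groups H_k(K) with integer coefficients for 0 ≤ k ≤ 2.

H_0 = Z,  H_1 = 0,  H_2 = Z.

We work with the vertex ordering 0 < 1 < 2 < 3 < 4 < 5. The simplices of K, each written with vertices in increasing order, are:

  0-simplices (6): [0], [1], [2], [3], [4], [5]
  1-simplices (12): [0,1], [0,2], [0,3], [0,4], [1,2], [1,3], [1,5], [2,4], [2,5], [3,4], [3,5], [4,5]
  2-simplices (8): [0,1,2], [0,1,3], [0,2,4], [0,3,4], [1,2,5], [1,3,5], [2,4,5], [3,4,5]

Hence C_0 ≅ Z^6, C_1 ≅ Z^12, C_2 ≅ Z^8.

∂_1: C_1 → C_0 sends each edge [p,q] (with p < q) to q − p. For instance
  ∂[0,4] = [4] − [0].
As a 6×12 matrix over Z this has rank 5, with invariant factors (1,1,1,1,1).

The boundary map ∂_2: C_2 → C_1 sends each 2-simplex [p,q,r] to [q,r] − [p,r] + [p,q]. For instance
  ∂[2,4,5] = [4,5] − [2,5] + [2,4],
  ∂[0,2,4] = [2,4] − [0,4] + [0,2].
The 12×8 boundary matrix has rank 7 and Smith normal form diag(1,1,1,1,1,1,1).

From H_k ≅ ker(∂_k) / im(∂_{k+1}) we obtain:

  H_0: rank C_0 − rank ∂_1 = 6 − 5 = 1, and the invariant factors of ∂_1 are all 1, so H_0 ≅ Z.
  H_1: rank ker ∂_1 − rank ∂_2 = (12 − 5) − 7 = 0, and the invariant factors of ∂_2 are all 1, so H_1 ≅ 0.
  H_2: rank ker ∂_2 − rank ∂_3 = (8 − 7) − 0 = 1, and there is no ∂_3, so H_2 ≅ Z.

(K is a triangulation of the 2-sphere S^2.)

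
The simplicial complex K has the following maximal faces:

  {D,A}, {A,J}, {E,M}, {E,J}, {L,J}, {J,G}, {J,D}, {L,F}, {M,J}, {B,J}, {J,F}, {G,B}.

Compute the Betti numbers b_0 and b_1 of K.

We work with the vertex ordering A < B < D < E < F < G < J < L < M. The simplices of K, each written with vertices in increasing order, are:

  0-simplices (9): A, B, D, E, F, G, J, L, M
  1-simplices (12): AD, AJ, BG, BJ, DJ, EJ, EM, FJ, FL, GJ, JL, JM

giving chain groups C_0 ≅ Z^9, C_1 ≅ Z^12.

The boundary map ∂_1: C_1 → C_0 sends each edge [p,q] (with p < q) to q − p. For instance
  ∂AJ = J − A.
This gives a 9×12 integer matrix of rank 8; reducing to Smith normal form yields diagonal entries (1,1,1,1,1,1,1,1).

Now H_k = ker ∂_k / im ∂_{k+1}, so:

  H_0: rank C_0 − rank ∂_1 = 9 − 8 = 1, and the invariant factors of ∂_1 are all 1, so H_0 = Z.
  H_1: rank ker ∂_1 − rank ∂_2 = (12 − 8) − 0 = 4, and there is no ∂_2, so H_1 = Z^4.

Hence the Betti numbers are b_0 = 1, b_1 = 4.

b_0 = 1, b_1 = 4.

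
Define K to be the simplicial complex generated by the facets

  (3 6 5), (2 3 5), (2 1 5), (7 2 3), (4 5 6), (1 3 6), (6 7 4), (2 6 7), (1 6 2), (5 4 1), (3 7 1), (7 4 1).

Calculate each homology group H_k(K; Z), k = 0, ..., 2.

H_0 ≅ Z,  H_1 ≅ Z/2,  H_2 = 0.

Order the vertices as 1 < 2 < 3 < 4 < 5 < 6 < 7. Listing each simplex with vertices in this order, K has dimension 2 with simplices:

  0-simplices (7): [1], [2], [3], [4], [5], [6], [7]
  1-simplices (18): [1,2], [1,3], [1,4], [1,5], [1,6], [1,7], [2,3], [2,5], [2,6], [2,7], [3,5], [3,6], [3,7], [4,5], [4,6], [4,7], [5,6], [6,7]
  2-simplices (12): [1,2,5], [1,2,6], [1,3,6], [1,3,7], [1,4,5], [1,4,7], [2,3,5], [2,3,7], [2,6,7], [3,5,6], [4,5,6], [4,6,7]

giving chain groups C_0 ≅ Z^7, C_1 ≅ Z^18, C_2 ≅ Z^12.

∂_1: C_1 → C_0 sends each edge [p,q] (with p < q) to q − p. For instance
  ∂[6,7] = [7] − [6].
As a 7×18 matrix over Z this has rank 6, with invariant factors (1,1,1,1,1,1).

The boundary map ∂_2: C_2 → C_1 maps a triangle to the signed sum of its edges. For instance
  ∂[2,3,7] = [3,7] − [2,7] + [2,3],
  ∂[2,6,7] = [6,7] − [2,7] + [2,6].
This gives a 18×12 integer matrix of rank 12; reducing to Smith normal form yields diagonal entries (1,1,1,1,1,1,1,1,1,1,1,2).

Now H_k = ker ∂_k / im ∂_{k+1}, so:

  H_0: rank C_0 − rank ∂_1 = 7 − 6 = 1, and the invariant factors of ∂_1 are all 1, so H_0 ≅ Z.
  H_1: rank ker ∂_1 − rank ∂_2 = (18 − 6) − 12 = 0, and ∂_2 has invariant factor 2 > 1, so H_1 ≅ Z/2.
  H_2: rank ker ∂_2 − rank ∂_3 = (12 − 12) − 0 = 0, and there is no ∂_3, so H_2 ≅ 0.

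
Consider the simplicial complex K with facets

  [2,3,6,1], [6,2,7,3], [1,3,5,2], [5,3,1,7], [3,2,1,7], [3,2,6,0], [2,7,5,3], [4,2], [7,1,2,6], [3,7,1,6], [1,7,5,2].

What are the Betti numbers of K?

b_0 = 1, b_1 = 0, b_2 = 0, b_3 = 2.

Fix the vertex order 0 < 1 < 2 < 3 < 4 < 5 < 6 < 7 and write every simplex with vertices in increasing order. Then dim K = 3 and the simplices of K are:

  0-simplices (8): [0], [1], [2], [3], [4], [5], [6], [7]
  1-simplices (18): [0,2], [0,3], [0,6], [1,2], [1,3], [1,5], [1,6], [1,7], [2,3], [2,4], [2,5], [2,6], [2,7], [3,5], [3,6], [3,7], [5,7], [6,7]
  2-simplices (19): (19 of them)
  3-simplices (10): [0,2,3,6], [1,2,3,5], [1,2,3,6], [1,2,3,7], [1,2,5,7], [1,2,6,7], [1,3,5,7], [1,3,6,7], [2,3,5,7], [2,3,6,7]

Hence C_0 ≅ Z^8, C_1 ≅ Z^18, C_2 ≅ Z^19, C_3 ≅ Z^10.

∂_1: C_1 → C_0 is given by ∂[p,q] = [q] − [p].
The resulting 8×18 matrix has rank 7, and its Smith normal form has invariant factors (1,1,1,1,1,1,1).

The boundary map ∂_2: C_2 → C_1 sends each 2-simplex [p,q,r] to [q,r] − [p,r] + [p,q]. For instance
  ∂[0,3,6] = [3,6] − [0,6] + [0,3],
  ∂[2,5,7] = [5,7] − [2,7] + [2,5].
As a 18×19 matrix over Z this has rank 11, with invariant factors (1,1,1,1,1,1,1,1,1,1,1).

∂_3: C_3 → C_2 sends each 3-simplex σ to the alternating sum Σ_i (−1)^i (σ with its i-th vertex removed). For instance
  ∂[0,2,3,6] = [2,3,6] − [0,3,6] + [0,2,6] − [0,2,3],
  ∂[2,3,6,7] = [3,6,7] − [2,6,7] + [2,3,7] − [2,3,6].
As a 19×10 matrix over Z this has rank 8, with invariant factors (1,1,1,1,1,1,1,1).

Computing H_k = (kernel of ∂_k) / (image of ∂_{k+1}):

  H_0: rank C_0 − rank ∂_1 = 8 − 7 = 1, and the invariant factors of ∂_1 are all 1, so H_0 = Z.
  H_1: rank ker ∂_1 − rank ∂_2 = (18 − 7) − 11 = 0, and the invariant factors of ∂_2 are all 1, so H_1 = 0.
  H_2: rank ker ∂_2 − rank ∂_3 = (19 − 11) − 8 = 0, and the invariant factors of ∂_3 are all 1, so H_2 = 0.
  H_3: rank ker ∂_3 − rank ∂_4 = (10 − 8) − 0 = 2, and there is no ∂_4, so H_3 = Z^2.

As a check, the Euler characteristic is 8 − 18 + 19 − 10 = -1, which agrees with 1 − 0 + 0 − 2 = -1.

Hence the Betti numbers are b_0 = 1, b_1 = 0, b_2 = 0, b_3 = 2.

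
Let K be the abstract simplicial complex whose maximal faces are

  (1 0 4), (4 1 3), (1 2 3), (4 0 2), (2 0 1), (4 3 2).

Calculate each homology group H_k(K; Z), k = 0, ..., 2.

H_0 ≅ Z,  H_1 = 0,  H_2 ≅ Z.

Fix the vertex order 0 < 1 < 2 < 3 < 4 and write every simplex with vertices in increasing order. Then dim K = 2 and the simplices of K are:

  0-simplices (5): [0], [1], [2], [3], [4]
  1-simplices (9): [0,1], [0,2], [0,4], [1,2], [1,3], [1,4], [2,3], [2,4], [3,4]
  2-simplices (6): [0,1,2], [0,1,4], [0,2,4], [1,2,3], [1,3,4], [2,3,4]

so the chain groups are C_0 ≅ Z^5, C_1 ≅ Z^9, C_2 ≅ Z^6.

∂_1: C_1 → C_0 is given by ∂[p,q] = [q] − [p]. For instance
  ∂[3,4] = [4] − [3].
The resulting 5×9 matrix has rank 4, and its Smith normal form has invariant factors (1,1,1,1).

∂_2: C_2 → C_1 sends each 2-simplex [p,q,r] to [q,r] − [p,r] + [p,q]. For instance
  ∂[0,1,4] = [1,4] − [0,4] + [0,1],
  ∂[0,1,2] = [1,2] − [0,2] + [0,1].
This gives a 9×6 integer matrix of rank 5; reducing to Smith normal form yields diagonal entries (1,1,1,1,1).

From H_k ≅ ker(∂_k) / im(∂_{k+1}) we obtain:

  H_0: rank C_0 − rank ∂_1 = 5 − 4 = 1, and the invariant factors of ∂_1 are all 1, so H_0 ≅ Z.
  H_1: rank ker ∂_1 − rank ∂_2 = (9 − 4) − 5 = 0, and the invariant factors of ∂_2 are all 1, so H_1 ≅ 0.
  H_2: rank ker ∂_2 − rank ∂_3 = (6 − 5) − 0 = 1, and there is no ∂_3, so H_2 ≅ Z.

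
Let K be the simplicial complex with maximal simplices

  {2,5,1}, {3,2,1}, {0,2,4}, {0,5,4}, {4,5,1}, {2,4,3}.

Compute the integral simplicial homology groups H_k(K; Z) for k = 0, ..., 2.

Take the total order 0 < 1 < 2 < 3 < 4 < 5 on the vertex set. Then K (dimension 2) consists of the simplices:

  0-simplices (6): [0], [1], [2], [3], [4], [5]
  1-simplices (12): [0,2], [0,4], [0,5], [1,2], [1,3], [1,4], [1,5], [2,3], [2,4], [2,5], [3,4], [4,5]
  2-simplices (6): [0,2,4], [0,4,5], [1,2,3], [1,2,5], [1,4,5], [2,3,4]

Hence C_0 ≅ Z^6, C_1 ≅ Z^12, C_2 ≅ Z^6.

The boundary map ∂_1: C_1 → C_0 is given by ∂[p,q] = [q] − [p]. For instance
  ∂[0,2] = [2] − [0].
The 6×12 boundary matrix has rank 5 and Smith normal form diag(1,1,1,1,1).

Boundary ∂_2: C_2 → C_1 sends each 2-simplex [p,q,r] to [q,r] − [p,r] + [p,q]. For instance
  ∂[1,2,3] = [2,3] − [1,3] + [1,2],
  ∂[2,3,4] = [3,4] − [2,4] + [2,3].
The 12×6 boundary matrix has rank 6 and Smith normal form diag(1,1,1,1,1,1).

Now H_k = ker ∂_k / im ∂_{k+1}, so:

  H_0: rank C_0 − rank ∂_1 = 6 − 5 = 1, and the invariant factors of ∂_1 are all 1, so H_0 = Z.
  H_1: rank ker ∂_1 − rank ∂_2 = (12 − 5) − 6 = 1, and the invariant factors of ∂_2 are all 1, so H_1 = Z.
  H_2: rank ker ∂_2 − rank ∂_3 = (6 − 6) − 0 = 0, and there is no ∂_3, so H_2 = 0.

H_0 = Z,  H_1 = Z,  H_2 = 0.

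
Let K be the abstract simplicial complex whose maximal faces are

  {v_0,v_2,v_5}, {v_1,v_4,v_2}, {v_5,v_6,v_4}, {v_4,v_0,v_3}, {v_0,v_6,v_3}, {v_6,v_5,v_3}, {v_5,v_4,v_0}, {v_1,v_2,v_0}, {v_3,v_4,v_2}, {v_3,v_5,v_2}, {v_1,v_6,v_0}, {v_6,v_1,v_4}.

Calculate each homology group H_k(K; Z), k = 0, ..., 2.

K has 7 vertices, 18 edges, 12 triangles.
rank ∂_0 = 0, rank ∂_1 = 6 ⇒ b_0 = 7 − 0 − 6 = 1; all invariant factors of ∂_1 are 1 so no torsion. So H_0 ≅ Z.
rank ∂_1 = 6, rank ∂_2 = 12 ⇒ b_1 = 18 − 6 − 12 = 0; ∂_2 has invariant factor(s) [2] giving torsion. So H_1 ≅ Z/2.
rank ∂_2 = 12, rank ∂_3 = 0 ⇒ b_2 = 12 − 12 − 0 = 0. So H_2 ≅ 0.

H_0 = Z,  H_1 = Z/2,  H_2 = 0.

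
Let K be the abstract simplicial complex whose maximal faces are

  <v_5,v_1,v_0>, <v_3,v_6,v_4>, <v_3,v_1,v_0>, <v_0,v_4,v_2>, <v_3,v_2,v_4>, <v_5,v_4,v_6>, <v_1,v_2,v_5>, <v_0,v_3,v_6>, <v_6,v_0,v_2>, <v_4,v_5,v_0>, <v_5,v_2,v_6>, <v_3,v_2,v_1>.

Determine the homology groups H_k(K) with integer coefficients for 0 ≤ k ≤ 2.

H_0 ≅ Z,  H_1 ≅ Z/2,  H_2 = 0.

K has 7 vertices, 18 edges, 12 triangles.
rank ∂_0 = 0, rank ∂_1 = 6 ⇒ b_0 = 7 − 0 − 6 = 1; all invariant factors of ∂_1 are 1 so no torsion. So H_0 = Z.
rank ∂_1 = 6, rank ∂_2 = 12 ⇒ b_1 = 18 − 6 − 12 = 0; ∂_2 has invariant factor(s) [2] giving torsion. So H_1 = Z/2.
rank ∂_2 = 12, rank ∂_3 = 0 ⇒ b_2 = 12 − 12 − 0 = 0. So H_2 = 0.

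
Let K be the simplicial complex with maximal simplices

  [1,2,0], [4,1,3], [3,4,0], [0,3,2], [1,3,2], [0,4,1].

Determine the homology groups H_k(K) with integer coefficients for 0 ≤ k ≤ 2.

We work with the vertex ordering 0 < 1 < 2 < 3 < 4. The simplices of K, each written with vertices in increasing order, are:

  0-simplices (5): [0], [1], [2], [3], [4]
  1-simplices (9): [0,1], [0,2], [0,3], [0,4], [1,2], [1,3], [1,4], [2,3], [3,4]
  2-simplices (6): [0,1,2], [0,1,4], [0,2,3], [0,3,4], [1,2,3], [1,3,4]

giving chain groups C_0 ≅ Z^5, C_1 ≅ Z^9, C_2 ≅ Z^6.

∂_1: C_1 → C_0 maps an edge to its endpoints' difference, ∂[p,q] = q − p. For instance
  ∂[0,3] = [3] − [0].
This gives a 5×9 integer matrix of rank 4; reducing to Smith normal form yields diagonal entries (1,1,1,1).

The boundary map ∂_2: C_2 → C_1 acts by ∂[p,q,r] = [q,r] − [p,r] + [p,q]. For instance
  ∂[0,3,4] = [3,4] − [0,4] + [0,3],
  ∂[0,2,3] = [2,3] − [0,3] + [0,2].
The resulting 9×6 matrix has rank 5, and its Smith normal form has invariant factors (1,1,1,1,1).

Now H_k = ker ∂_k / im ∂_{k+1}, so:

  H_0: rank C_0 − rank ∂_1 = 5 − 4 = 1, and the invariant factors of ∂_1 are all 1, so H_0 = Z.
  H_1: rank ker ∂_1 − rank ∂_2 = (9 − 4) − 5 = 0, and the invariant factors of ∂_2 are all 1, so H_1 = 0.
  H_2: rank ker ∂_2 − rank ∂_3 = (6 − 5) − 0 = 1, and there is no ∂_3, so H_2 = Z.

H_0 = Z,  H_1 = 0,  H_2 = Z.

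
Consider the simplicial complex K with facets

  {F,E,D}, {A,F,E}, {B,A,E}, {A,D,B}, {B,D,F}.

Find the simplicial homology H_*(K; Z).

Order the vertices as A < B < D < E < F. Listing each simplex with vertices in this order, K has dimension 2 with simplices:

  0-simplices (5): A, B, D, E, F
  1-simplices (10): AB, AD, AE, AF, BD, BE, BF, DE, DF, EF
  2-simplices (5): ABD, ABE, AEF, BDF, DEF

Hence C_0 ≅ Z^5, C_1 ≅ Z^10, C_2 ≅ Z^5.

∂_1: C_1 → C_0 maps an edge to its endpoints' difference, ∂[p,q] = q − p. For instance
  ∂AF = F − A.
The 5×10 boundary matrix has rank 4 and Smith normal form diag(1,1,1,1).

The boundary map ∂_2: C_2 → C_1 sends each 2-simplex [p,q,r] to [q,r] − [p,r] + [p,q]. For instance
  ∂ABD = BD − AD + AB,
  ∂DEF = EF − DF + DE.
The resulting 10×5 matrix has rank 5, and its Smith normal form has invariant factors (1,1,1,1,1).

Reading off H_k = ker ∂_k / im ∂_{k+1}:

  H_0: rank C_0 − rank ∂_1 = 5 − 4 = 1, and the invariant factors of ∂_1 are all 1, so H_0 ≅ Z.
  H_1: rank ker ∂_1 − rank ∂_2 = (10 − 4) − 5 = 1, and the invariant factors of ∂_2 are all 1, so H_1 ≅ Z.
  H_2: rank ker ∂_2 − rank ∂_3 = (5 − 5) − 0 = 0, and there is no ∂_3, so H_2 ≅ 0.

(K is a triangulation of the Möbius band.)

H_0 = Z,  H_1 = Z,  H_2 = 0.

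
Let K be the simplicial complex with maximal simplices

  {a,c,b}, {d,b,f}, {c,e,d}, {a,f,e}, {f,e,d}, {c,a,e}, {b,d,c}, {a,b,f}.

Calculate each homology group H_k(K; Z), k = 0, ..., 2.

H_0 = Z,  H_1 = 0,  H_2 = Z.

K has 6 vertices, 12 edges, 8 triangles.
rank ∂_0 = 0, rank ∂_1 = 5 ⇒ b_0 = 6 − 0 − 5 = 1; all invariant factors of ∂_1 are 1 so no torsion. So H_0 ≅ Z.
rank ∂_1 = 5, rank ∂_2 = 7 ⇒ b_1 = 12 − 5 − 7 = 0; all invariant factors of ∂_2 are 1 so no torsion. So H_1 ≅ 0.
rank ∂_2 = 7, rank ∂_3 = 0 ⇒ b_2 = 8 − 7 − 0 = 1. So H_2 ≅ Z.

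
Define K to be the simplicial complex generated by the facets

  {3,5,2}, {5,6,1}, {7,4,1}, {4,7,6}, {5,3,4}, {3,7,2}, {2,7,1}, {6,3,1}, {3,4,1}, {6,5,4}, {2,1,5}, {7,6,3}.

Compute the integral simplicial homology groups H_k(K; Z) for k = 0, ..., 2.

H_0 = Z,  H_1 = Z_2,  H_2 = 0.

Order the vertices as 1 < 2 < 3 < 4 < 5 < 6 < 7. Listing each simplex with vertices in this order, K has dimension 2 with simplices:

  0-simplices (7): [1], [2], [3], [4], [5], [6], [7]
  1-simplices (18): [1,2], [1,3], [1,4], [1,5], [1,6], [1,7], [2,3], [2,5], [2,7], [3,4], [3,5], [3,6], [3,7], [4,5], [4,6], [4,7], [5,6], [6,7]
  2-simplices (12): [1,2,5], [1,2,7], [1,3,4], [1,3,6], [1,4,7], [1,5,6], [2,3,5], [2,3,7], [3,4,5], [3,6,7], [4,5,6], [4,6,7]

Hence C_0 ≅ Z^7, C_1 ≅ Z^18, C_2 ≅ Z^12.

Boundary ∂_1: C_1 → C_0 maps an edge to its endpoints' difference, ∂[p,q] = q − p. For instance
  ∂[6,7] = [7] − [6].
The resulting 7×18 matrix has rank 6, and its Smith normal form has invariant factors (1,1,1,1,1,1).

Boundary ∂_2: C_2 → C_1 sends each 2-simplex [p,q,r] to [q,r] − [p,r] + [p,q]. For instance
  ∂[1,5,6] = [5,6] − [1,6] + [1,5],
  ∂[3,4,5] = [4,5] − [3,5] + [3,4].
The resulting 18×12 matrix has rank 12, and its Smith normal form has invariant factors (1,1,1,1,1,1,1,1,1,1,1,2).

Now H_k = ker ∂_k / im ∂_{k+1}, so:

  H_0: rank C_0 − rank ∂_1 = 7 − 6 = 1, and the invariant factors of ∂_1 are all 1, so H_0 = Z.
  H_1: rank ker ∂_1 − rank ∂_2 = (18 − 6) − 12 = 0, and ∂_2 has invariant factor 2 > 1, so H_1 = Z_2.
  H_2: rank ker ∂_2 − rank ∂_3 = (12 − 12) − 0 = 0, and there is no ∂_3, so H_2 = 0.

(K is a triangulation of the real projective plane RP^2.)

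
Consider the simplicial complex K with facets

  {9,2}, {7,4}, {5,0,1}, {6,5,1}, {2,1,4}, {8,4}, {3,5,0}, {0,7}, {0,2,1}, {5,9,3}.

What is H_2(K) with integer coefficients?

H_2 = 0.

We work with the vertex ordering 0 < 1 < 2 < 3 < 4 < 5 < 6 < 7 < 8 < 9. The simplices of K, each written with vertices in increasing order, are:

  0-simplices (10): [0], [1], [2], [3], [4], [5], [6], [7], [8], [9]
  1-simplices (17): [0,1], [0,2], [0,3], [0,5], [0,7], [1,2], [1,4], [1,5], [1,6], [2,4], [2,9], [3,5], [3,9], [4,7], [4,8], [5,6], [5,9]
  2-simplices (6): [0,1,2], [0,1,5], [0,3,5], [1,2,4], [1,5,6], [3,5,9]

Hence C_0 ≅ Z^10, C_1 ≅ Z^17, C_2 ≅ Z^6.

Boundary ∂_1: C_1 → C_0 maps an edge to its endpoints' difference, ∂[p,q] = q − p.
The resulting 10×17 matrix has rank 9, and its Smith normal form has invariant factors (1,1,1,1,1,1,1,1,1).

The boundary map ∂_2: C_2 → C_1 acts by ∂[p,q,r] = [q,r] − [p,r] + [p,q]. For instance
  ∂[3,5,9] = [5,9] − [3,9] + [3,5],
  ∂[0,3,5] = [3,5] − [0,5] + [0,3].
As a 17×6 matrix over Z this has rank 6, with invariant factors (1,1,1,1,1,1).

Reading off H_k = ker ∂_k / im ∂_{k+1}:

  H_2: rank ker ∂_2 − rank ∂_3 = (6 − 6) − 0 = 0, and there is no ∂_3, so H_2 ≅ 0.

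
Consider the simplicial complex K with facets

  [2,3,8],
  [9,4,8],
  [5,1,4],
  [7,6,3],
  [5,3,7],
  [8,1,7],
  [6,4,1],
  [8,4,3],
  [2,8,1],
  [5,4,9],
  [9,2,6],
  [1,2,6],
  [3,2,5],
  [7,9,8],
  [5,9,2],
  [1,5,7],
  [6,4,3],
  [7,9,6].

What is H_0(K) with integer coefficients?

We work with the vertex ordering 1 < 2 < 3 < 4 < 5 < 6 < 7 < 8 < 9. The simplices of K, each written with vertices in increasing order, are:

  0-simplices (9): [1], [2], [3], [4], [5], [6], [7], [8], [9]
  1-simplices (27): (27 of them)
  2-simplices (18): [1,2,6], [1,2,8], [1,4,5], [1,4,6], [1,5,7], [1,7,8], [2,3,5], [2,3,8], [2,5,9], [2,6,9], [3,4,6], [3,4,8], [3,5,7], [3,6,7], [4,5,9], [4,8,9], [6,7,9], [7,8,9]

giving chain groups C_0 ≅ Z^9, C_1 ≅ Z^27, C_2 ≅ Z^18.

The boundary map ∂_1: C_1 → C_0 maps an edge to its endpoints' difference, ∂[p,q] = q − p. For instance
  ∂[1,7] = [7] − [1].
The resulting 9×27 matrix has rank 8, and its Smith normal form has invariant factors (1,1,1,1,1,1,1,1).

∂_2: C_2 → C_1 sends each 2-simplex [p,q,r] to [q,r] − [p,r] + [p,q]. For instance
  ∂[1,7,8] = [7,8] − [1,8] + [1,7],
  ∂[1,4,5] = [4,5] − [1,5] + [1,4].
This gives a 27×18 integer matrix of rank 17; reducing to Smith normal form yields diagonal entries (1,1,1,1,1,1,1,1,1,1,1,1,1,1,1,1,1).

Reading off H_k = ker ∂_k / im ∂_{k+1}:

  H_0: rank C_0 − rank ∂_1 = 9 − 8 = 1, and the invariant factors of ∂_1 are all 1, so H_0 ≅ Z.

H_0 ≅ Z.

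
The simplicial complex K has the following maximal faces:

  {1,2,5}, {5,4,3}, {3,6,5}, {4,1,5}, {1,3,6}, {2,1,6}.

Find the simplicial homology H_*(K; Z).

H_0 = Z,  H_1 = Z,  H_2 = 0.

We work with the vertex ordering 1 < 2 < 3 < 4 < 5 < 6. The simplices of K, each written with vertices in increasing order, are:

  0-simplices (6): [1], [2], [3], [4], [5], [6]
  1-simplices (12): [1,2], [1,3], [1,4], [1,5], [1,6], [2,5], [2,6], [3,4], [3,5], [3,6], [4,5], [5,6]
  2-simplices (6): [1,2,5], [1,2,6], [1,3,6], [1,4,5], [3,4,5], [3,5,6]

so the chain groups are C_0 ≅ Z^6, C_1 ≅ Z^12, C_2 ≅ Z^6.

∂_1: C_1 → C_0 sends each edge [p,q] (with p < q) to q − p.
The 6×12 boundary matrix has rank 5 and Smith normal form diag(1,1,1,1,1).

Boundary ∂_2: C_2 → C_1 sends each 2-simplex [p,q,r] to [q,r] − [p,r] + [p,q]. For instance
  ∂[3,4,5] = [4,5] − [3,5] + [3,4],
  ∂[1,3,6] = [3,6] − [1,6] + [1,3].
The 12×6 boundary matrix has rank 6 and Smith normal form diag(1,1,1,1,1,1).

From H_k ≅ ker(∂_k) / im(∂_{k+1}) we obtain:

  H_0: rank C_0 − rank ∂_1 = 6 − 5 = 1, and the invariant factors of ∂_1 are all 1, so H_0 ≅ Z.
  H_1: rank ker ∂_1 − rank ∂_2 = (12 − 5) − 6 = 1, and the invariant factors of ∂_2 are all 1, so H_1 ≅ Z.
  H_2: rank ker ∂_2 − rank ∂_3 = (6 − 6) − 0 = 0, and there is no ∂_3, so H_2 ≅ 0.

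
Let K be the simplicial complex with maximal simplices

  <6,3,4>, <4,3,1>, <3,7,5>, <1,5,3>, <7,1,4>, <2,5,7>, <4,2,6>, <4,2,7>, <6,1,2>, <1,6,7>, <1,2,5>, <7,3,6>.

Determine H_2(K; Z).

H_2 = 0.

We work with the vertex ordering 1 < 2 < 3 < 4 < 5 < 6 < 7. The simplices of K, each written with vertices in increasing order, are:

  0-simplices (7): [1], [2], [3], [4], [5], [6], [7]
  1-simplices (18): [1,2], [1,3], [1,4], [1,5], [1,6], [1,7], [2,4], [2,5], [2,6], [2,7], [3,4], [3,5], [3,6], [3,7], [4,6], [4,7], [5,7], [6,7]
  2-simplices (12): [1,2,5], [1,2,6], [1,3,4], [1,3,5], [1,4,7], [1,6,7], [2,4,6], [2,4,7], [2,5,7], [3,4,6], [3,5,7], [3,6,7]

Hence C_0 ≅ Z^7, C_1 ≅ Z^18, C_2 ≅ Z^12.

Boundary ∂_1: C_1 → C_0 is given by ∂[p,q] = [q] − [p]. For instance
  ∂[1,4] = [4] − [1].
The 7×18 boundary matrix has rank 6 and Smith normal form diag(1,1,1,1,1,1).

The boundary map ∂_2: C_2 → C_1 maps a triangle to the signed sum of its edges. For instance
  ∂[2,5,7] = [5,7] − [2,7] + [2,5],
  ∂[3,5,7] = [5,7] − [3,7] + [3,5].
This gives a 18×12 integer matrix of rank 12; reducing to Smith normal form yields diagonal entries (1,1,1,1,1,1,1,1,1,1,1,2).

From H_k ≅ ker(∂_k) / im(∂_{k+1}) we obtain:

  H_2: rank ker ∂_2 − rank ∂_3 = (12 − 12) − 0 = 0, and there is no ∂_3, so H_2 ≅ 0.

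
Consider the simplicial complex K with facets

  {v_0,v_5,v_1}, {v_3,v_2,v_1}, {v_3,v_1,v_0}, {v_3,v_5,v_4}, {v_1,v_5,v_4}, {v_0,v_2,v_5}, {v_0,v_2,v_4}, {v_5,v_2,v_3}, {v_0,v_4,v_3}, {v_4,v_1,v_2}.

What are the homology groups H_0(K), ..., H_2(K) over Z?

H_0 = Z,  H_1 = Z/2,  H_2 = 0.

Take the total order v_0 < v_1 < v_2 < v_3 < v_4 < v_5 on the vertex set. Then K (dimension 2) consists of the simplices:

  0-simplices (6): [v_0], [v_1], [v_2], [v_3], [v_4], [v_5]
  1-simplices (15): (15 of them)
  2-simplices (10): [v_0,v_1,v_3], [v_0,v_1,v_5], [v_0,v_2,v_4], [v_0,v_2,v_5], [v_0,v_3,v_4], [v_1,v_2,v_3], [v_1,v_2,v_4], [v_1,v_4,v_5], [v_2,v_3,v_5], [v_3,v_4,v_5]

Hence C_0 ≅ Z^6, C_1 ≅ Z^15, C_2 ≅ Z^10.

∂_1: C_1 → C_0 is given by ∂[p,q] = [q] − [p].
This gives a 6×15 integer matrix of rank 5; reducing to Smith normal form yields diagonal entries (1,1,1,1,1).

The boundary map ∂_2: C_2 → C_1 maps a triangle to the signed sum of its edges. For instance
  ∂[v_0,v_2,v_4] = [v_2,v_4] − [v_0,v_4] + [v_0,v_2],
  ∂[v_0,v_1,v_5] = [v_1,v_5] − [v_0,v_5] + [v_0,v_1].
This gives a 15×10 integer matrix of rank 10; reducing to Smith normal form yields diagonal entries (1,1,1,1,1,1,1,1,1,2).

Reading off H_k = ker ∂_k / im ∂_{k+1}:

  H_0: rank C_0 − rank ∂_1 = 6 − 5 = 1, and the invariant factors of ∂_1 are all 1, so H_0 = Z.
  H_1: rank ker ∂_1 − rank ∂_2 = (15 − 5) − 10 = 0, and ∂_2 has invariant factor 2 > 1, so H_1 = Z/2.
  H_2: rank ker ∂_2 − rank ∂_3 = (10 − 10) − 0 = 0, and there is no ∂_3, so H_2 = 0.

(K is a triangulation of the real projective plane RP^2.)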